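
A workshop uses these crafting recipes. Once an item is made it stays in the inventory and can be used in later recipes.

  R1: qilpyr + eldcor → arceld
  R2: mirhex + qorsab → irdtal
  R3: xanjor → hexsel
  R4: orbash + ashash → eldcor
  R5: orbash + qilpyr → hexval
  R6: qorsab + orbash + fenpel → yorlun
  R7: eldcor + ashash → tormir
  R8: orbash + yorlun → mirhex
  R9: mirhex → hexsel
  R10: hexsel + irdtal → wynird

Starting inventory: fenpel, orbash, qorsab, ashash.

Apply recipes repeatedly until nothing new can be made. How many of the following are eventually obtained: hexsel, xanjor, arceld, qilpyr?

Using R6, qorsab, orbash, and fenpel make yorlun.
Using R8, orbash and yorlun make mirhex.
Using R9, mirhex makes hexsel.
hexsel: reached.
No rule produces xanjor, and it is not given.
arceld would need qilpyr and eldcor (R1), but qilpyr is never obtained.
No rule produces qilpyr, and it is not given.
Reached: hexsel — 1 of the 4.

1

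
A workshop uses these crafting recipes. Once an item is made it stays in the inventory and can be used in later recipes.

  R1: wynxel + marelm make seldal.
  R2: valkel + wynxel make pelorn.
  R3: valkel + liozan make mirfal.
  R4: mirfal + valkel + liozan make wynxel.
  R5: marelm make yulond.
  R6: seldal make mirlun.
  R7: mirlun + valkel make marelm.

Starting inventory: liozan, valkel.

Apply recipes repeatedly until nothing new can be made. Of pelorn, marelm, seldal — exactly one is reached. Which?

pelorn

valkel + liozan → mirfal (R3).
Using R4, mirfal, valkel, and liozan make wynxel.
valkel + wynxel → pelorn (R2).
seldal would need wynxel and marelm (R1), but marelm is never obtained. marelm would need mirlun and valkel (R7), but mirlun is never obtained.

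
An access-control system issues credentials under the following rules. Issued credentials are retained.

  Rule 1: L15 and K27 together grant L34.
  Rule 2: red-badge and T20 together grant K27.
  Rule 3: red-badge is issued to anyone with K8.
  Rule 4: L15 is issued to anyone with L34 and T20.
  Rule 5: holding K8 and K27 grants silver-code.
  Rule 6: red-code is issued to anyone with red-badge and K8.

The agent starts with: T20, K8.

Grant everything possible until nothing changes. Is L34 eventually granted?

L34 would need L15 and K27 (Rule 1), but L15 is never granted.

No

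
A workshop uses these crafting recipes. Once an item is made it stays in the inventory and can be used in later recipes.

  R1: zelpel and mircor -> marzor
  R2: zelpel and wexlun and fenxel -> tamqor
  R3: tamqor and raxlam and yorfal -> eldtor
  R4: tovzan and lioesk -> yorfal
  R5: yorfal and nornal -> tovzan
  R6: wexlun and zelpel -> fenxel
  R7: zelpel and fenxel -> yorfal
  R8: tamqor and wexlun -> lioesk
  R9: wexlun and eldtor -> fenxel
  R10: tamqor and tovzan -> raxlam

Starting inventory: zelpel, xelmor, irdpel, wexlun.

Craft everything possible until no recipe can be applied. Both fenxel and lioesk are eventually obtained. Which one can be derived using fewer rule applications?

fenxel: Using R6, wexlun and zelpel make fenxel. [1 rule application]
lioesk: Using R6, wexlun and zelpel make fenxel. Using R2, zelpel, wexlun, and fenxel make tamqor. Using R8, tamqor and wexlun make lioesk. [3 rule applications]
fenxel needs fewer.

fenxel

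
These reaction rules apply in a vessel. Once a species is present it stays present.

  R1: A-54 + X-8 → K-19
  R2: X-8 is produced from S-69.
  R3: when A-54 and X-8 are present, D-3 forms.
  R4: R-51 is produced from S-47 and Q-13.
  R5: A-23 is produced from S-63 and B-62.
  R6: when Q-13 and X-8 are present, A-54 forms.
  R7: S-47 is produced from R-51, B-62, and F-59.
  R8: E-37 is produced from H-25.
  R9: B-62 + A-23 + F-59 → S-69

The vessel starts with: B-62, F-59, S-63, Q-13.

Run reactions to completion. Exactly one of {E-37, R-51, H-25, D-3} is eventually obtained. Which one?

D-3

S-63 and B-62 present → A-23 forms (R5).
B-62, A-23, and F-59 present → S-69 forms (R9).
S-69 present → X-8 forms (R2).
Q-13 and X-8 present → A-54 forms (R6).
A-54 and X-8 present → D-3 forms (R3).
R-51 would need S-47 and Q-13 (R4), but S-47 never forms. E-37 would need H-25 (R8), but H-25 never forms. No rule produces H-25, and it is not given.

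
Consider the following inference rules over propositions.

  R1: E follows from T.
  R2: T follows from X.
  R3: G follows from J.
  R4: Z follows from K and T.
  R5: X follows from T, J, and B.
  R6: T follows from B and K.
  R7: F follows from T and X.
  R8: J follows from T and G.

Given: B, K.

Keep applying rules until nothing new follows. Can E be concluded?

Yes

From B and K, R6 gives T.
T holds, so E follows (R1).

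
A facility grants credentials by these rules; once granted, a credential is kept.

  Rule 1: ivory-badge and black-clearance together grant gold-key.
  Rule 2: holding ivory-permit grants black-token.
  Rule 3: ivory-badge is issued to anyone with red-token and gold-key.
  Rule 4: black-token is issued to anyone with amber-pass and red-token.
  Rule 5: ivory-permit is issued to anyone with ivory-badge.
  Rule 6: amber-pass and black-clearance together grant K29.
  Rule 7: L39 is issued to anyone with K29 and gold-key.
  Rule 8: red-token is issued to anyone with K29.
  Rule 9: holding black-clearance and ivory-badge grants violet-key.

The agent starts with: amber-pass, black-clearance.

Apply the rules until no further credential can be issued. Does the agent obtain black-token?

Holding amber-pass and black-clearance grants K29 (Rule 6).
Holding K29 grants red-token (Rule 8).
Holding amber-pass and red-token grants black-token (Rule 4).

Yes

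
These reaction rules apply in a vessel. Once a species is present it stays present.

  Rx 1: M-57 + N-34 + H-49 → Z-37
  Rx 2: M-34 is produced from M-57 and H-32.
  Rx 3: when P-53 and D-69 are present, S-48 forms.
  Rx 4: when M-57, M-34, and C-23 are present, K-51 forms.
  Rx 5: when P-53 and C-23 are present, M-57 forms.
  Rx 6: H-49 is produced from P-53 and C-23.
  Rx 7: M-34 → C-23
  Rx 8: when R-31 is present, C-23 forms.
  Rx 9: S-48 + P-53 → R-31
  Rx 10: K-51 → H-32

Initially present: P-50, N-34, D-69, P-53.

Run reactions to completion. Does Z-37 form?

P-53 and D-69 present → S-48 forms (Rx 3).
S-48 and P-53 present → R-31 forms (Rx 9).
R-31 present → C-23 forms (Rx 8).
P-53 and C-23 present → H-49 forms (Rx 6).
P-53 and C-23 present → M-57 forms (Rx 5).
M-57, N-34, and H-49 present → Z-37 forms (Rx 1).

Yes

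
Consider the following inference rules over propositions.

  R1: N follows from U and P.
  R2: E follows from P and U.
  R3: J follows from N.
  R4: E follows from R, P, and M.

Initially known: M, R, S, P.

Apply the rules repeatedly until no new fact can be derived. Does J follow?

No

J would need N (R3), but N is never established.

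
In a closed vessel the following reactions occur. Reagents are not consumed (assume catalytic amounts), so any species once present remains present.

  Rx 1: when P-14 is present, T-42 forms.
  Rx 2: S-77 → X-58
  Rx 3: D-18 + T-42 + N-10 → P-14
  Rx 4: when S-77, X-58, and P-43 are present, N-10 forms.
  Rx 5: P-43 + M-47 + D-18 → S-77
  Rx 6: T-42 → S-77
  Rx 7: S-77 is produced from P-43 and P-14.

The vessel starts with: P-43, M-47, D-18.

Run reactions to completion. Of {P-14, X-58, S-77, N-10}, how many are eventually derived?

P-43, M-47, and D-18 present → S-77 forms (Rx 5).
S-77 present → X-58 forms (Rx 2).
S-77, X-58, and P-43 present → N-10 forms (Rx 4).
P-14 would need D-18, T-42, and N-10 (Rx 3), but T-42 never forms.
X-58: reached.
S-77: reached.
N-10: reached.
Reached: X-58, S-77, and N-10 — 3 of the 4.

3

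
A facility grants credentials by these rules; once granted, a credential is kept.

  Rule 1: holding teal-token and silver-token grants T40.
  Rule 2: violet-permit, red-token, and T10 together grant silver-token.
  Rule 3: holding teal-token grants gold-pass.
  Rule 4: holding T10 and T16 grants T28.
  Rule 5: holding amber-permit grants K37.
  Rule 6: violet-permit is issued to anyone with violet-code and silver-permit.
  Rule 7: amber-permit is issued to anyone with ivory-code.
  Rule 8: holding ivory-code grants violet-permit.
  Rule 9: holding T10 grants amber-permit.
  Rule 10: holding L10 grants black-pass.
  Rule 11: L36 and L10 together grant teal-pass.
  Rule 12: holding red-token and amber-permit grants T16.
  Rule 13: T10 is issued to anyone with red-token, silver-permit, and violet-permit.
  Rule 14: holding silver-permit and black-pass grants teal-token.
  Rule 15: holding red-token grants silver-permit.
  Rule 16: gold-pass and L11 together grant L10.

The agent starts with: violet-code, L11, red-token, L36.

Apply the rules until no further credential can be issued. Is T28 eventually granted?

Holding red-token grants silver-permit (Rule 15).
Holding violet-code and silver-permit grants violet-permit (Rule 6).
Holding red-token, silver-permit, and violet-permit grants T10 (Rule 13).
Holding T10 grants amber-permit (Rule 9).
Holding red-token and amber-permit grants T16 (Rule 12).
Holding T10 and T16 grants T28 (Rule 4).

Yes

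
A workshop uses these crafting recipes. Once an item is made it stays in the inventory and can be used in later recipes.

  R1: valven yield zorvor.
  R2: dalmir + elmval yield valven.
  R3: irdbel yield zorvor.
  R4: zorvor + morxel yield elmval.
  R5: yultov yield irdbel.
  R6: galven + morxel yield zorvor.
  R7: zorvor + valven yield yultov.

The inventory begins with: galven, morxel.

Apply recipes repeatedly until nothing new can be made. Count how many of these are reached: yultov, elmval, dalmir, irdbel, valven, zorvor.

2

galven + morxel → zorvor (R6).
Using R4, zorvor and morxel make elmval.
yultov would need zorvor and valven (R7), but valven is never obtained.
elmval: reached.
No rule produces dalmir, and it is not given.
irdbel would need yultov (R5), but yultov is never obtained.
valven would need dalmir and elmval (R2), but dalmir is never obtained.
zorvor: reached.
Reached: elmval and zorvor — 2 of the 6.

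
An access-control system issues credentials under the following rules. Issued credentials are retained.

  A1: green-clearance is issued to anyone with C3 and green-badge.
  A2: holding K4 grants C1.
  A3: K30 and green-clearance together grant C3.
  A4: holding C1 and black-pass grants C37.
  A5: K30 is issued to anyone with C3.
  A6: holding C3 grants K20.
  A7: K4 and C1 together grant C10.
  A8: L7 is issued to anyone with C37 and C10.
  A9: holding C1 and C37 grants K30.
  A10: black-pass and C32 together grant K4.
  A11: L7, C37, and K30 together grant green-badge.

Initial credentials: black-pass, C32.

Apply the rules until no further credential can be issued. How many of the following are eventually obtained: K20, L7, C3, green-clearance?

Holding black-pass and C32 grants K4 (A10).
Holding K4 grants C1 (A2).
Holding K4 and C1 grants C10 (A7).
Holding C1 and black-pass grants C37 (A4).
Holding C37 and C10 grants L7 (A8).
K20 would need C3 (A6), but C3 is never granted.
L7: reached.
C3 would need K30 and green-clearance (A3), but green-clearance is never granted.
green-clearance would need C3 and green-badge (A1), but C3 is never granted.
Reached: L7 — 1 of the 4.

1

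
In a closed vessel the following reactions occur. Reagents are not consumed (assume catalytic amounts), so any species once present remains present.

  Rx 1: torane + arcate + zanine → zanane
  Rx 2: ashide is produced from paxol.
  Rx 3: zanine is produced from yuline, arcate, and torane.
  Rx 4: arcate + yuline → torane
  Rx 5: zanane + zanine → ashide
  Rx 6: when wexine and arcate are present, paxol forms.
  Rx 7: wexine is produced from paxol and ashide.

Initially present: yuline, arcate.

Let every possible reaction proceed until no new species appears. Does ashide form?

arcate and yuline present → torane forms (Rx 4).
yuline, arcate, and torane present → zanine forms (Rx 3).
torane, arcate, and zanine present → zanane forms (Rx 1).
zanane and zanine present → ashide forms (Rx 5).

Yes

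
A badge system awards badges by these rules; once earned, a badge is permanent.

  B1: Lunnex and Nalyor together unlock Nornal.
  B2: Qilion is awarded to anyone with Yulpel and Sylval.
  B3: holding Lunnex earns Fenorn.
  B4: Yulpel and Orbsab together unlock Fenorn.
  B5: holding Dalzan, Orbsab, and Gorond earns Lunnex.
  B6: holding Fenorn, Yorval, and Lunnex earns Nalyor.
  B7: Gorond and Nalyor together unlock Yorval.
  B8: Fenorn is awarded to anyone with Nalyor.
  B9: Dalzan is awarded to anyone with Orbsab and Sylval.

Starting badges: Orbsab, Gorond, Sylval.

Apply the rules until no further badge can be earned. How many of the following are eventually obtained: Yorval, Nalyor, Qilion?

Yorval would need Gorond and Nalyor (B7), but Nalyor is never earned.
Nalyor would need Fenorn, Yorval, and Lunnex (B6), but Yorval is never earned.
Qilion would need Yulpel and Sylval (B2), but Yulpel is never earned.
None of the 3 are reached.

0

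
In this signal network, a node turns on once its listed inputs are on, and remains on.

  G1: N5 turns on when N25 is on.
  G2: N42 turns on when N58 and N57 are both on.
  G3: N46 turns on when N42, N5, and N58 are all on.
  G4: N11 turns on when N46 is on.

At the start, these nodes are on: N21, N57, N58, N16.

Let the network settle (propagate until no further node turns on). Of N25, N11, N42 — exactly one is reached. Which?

N42

G2: N58 and N57 on → N42 on.
N11 would need N46 (G4), but N46 never turns on. No rule produces N25, and it is not given.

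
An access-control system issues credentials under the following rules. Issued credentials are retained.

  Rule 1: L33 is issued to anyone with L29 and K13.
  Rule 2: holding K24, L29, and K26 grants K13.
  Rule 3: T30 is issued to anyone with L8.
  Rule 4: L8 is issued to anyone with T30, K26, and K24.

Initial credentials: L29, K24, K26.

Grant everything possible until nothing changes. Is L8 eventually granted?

L8 would need T30, K26, and K24 (Rule 4), but T30 is never granted.

No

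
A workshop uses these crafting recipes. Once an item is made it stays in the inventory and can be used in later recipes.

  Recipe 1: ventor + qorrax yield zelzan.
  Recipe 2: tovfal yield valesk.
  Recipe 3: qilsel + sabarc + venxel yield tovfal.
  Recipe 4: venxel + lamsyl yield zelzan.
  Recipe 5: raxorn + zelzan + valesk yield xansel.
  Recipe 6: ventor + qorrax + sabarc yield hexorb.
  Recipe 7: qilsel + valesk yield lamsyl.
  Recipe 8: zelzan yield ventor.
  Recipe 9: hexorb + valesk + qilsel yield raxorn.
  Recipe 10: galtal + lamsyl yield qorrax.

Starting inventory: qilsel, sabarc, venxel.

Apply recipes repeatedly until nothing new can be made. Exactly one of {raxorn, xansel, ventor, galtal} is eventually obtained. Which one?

ventor

Using Recipe 3, qilsel, sabarc, and venxel make tovfal.
Using Recipe 2, tovfal makes valesk.
Using Recipe 7, qilsel and valesk make lamsyl.
Using Recipe 4, venxel and lamsyl make zelzan.
Using Recipe 8, zelzan makes ventor.
raxorn would need hexorb, valesk, and qilsel (Recipe 9), but hexorb is never obtained. No rule produces galtal, and it is not given. xansel would need raxorn, zelzan, and valesk (Recipe 5), but raxorn is never obtained.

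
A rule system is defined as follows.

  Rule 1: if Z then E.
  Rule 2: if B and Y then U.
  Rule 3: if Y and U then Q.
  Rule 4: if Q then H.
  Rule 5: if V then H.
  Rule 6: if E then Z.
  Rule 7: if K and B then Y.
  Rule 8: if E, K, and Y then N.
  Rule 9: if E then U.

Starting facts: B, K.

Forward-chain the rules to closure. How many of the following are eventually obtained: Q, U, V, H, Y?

K and B hold, so Y follows (Rule 7).
From B and Y, Rule 2 gives U.
Y and U hold, so Q follows (Rule 3).
From Q, Rule 4 gives H.
Q: reached.
U: reached.
No rule produces V, and it is not given.
H: reached.
Y: reached.
Reached: Q, U, H, and Y — 4 of the 5.

4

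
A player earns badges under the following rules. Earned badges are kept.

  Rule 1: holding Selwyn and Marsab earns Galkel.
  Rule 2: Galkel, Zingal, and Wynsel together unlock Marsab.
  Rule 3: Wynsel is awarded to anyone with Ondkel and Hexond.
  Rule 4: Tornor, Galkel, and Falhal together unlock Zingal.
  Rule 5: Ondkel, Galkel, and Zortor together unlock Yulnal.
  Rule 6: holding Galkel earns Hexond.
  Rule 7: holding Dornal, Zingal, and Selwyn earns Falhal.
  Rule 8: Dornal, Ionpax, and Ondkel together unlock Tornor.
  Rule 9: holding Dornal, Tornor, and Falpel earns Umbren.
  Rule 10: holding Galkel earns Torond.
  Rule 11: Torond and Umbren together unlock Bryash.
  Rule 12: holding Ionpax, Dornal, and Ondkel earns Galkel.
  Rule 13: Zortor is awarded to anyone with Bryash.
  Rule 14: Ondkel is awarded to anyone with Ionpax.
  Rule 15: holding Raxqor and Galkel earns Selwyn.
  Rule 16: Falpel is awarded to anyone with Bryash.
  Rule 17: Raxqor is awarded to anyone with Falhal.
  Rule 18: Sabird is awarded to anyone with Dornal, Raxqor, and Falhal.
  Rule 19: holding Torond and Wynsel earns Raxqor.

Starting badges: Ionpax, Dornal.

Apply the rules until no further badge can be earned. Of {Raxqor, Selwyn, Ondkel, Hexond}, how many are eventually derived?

4

With Ionpax, Ondkel is earned (Rule 14).
With Ionpax, Dornal, and Ondkel, Galkel is earned (Rule 12).
With Galkel, Torond is earned (Rule 10).
With Galkel, Hexond is earned (Rule 6).
With Ondkel and Hexond, Wynsel is earned (Rule 3).
With Torond and Wynsel, Raxqor is earned (Rule 19).
With Raxqor and Galkel, Selwyn is earned (Rule 15).
Raxqor: reached.
Selwyn: reached.
Ondkel: reached.
Hexond: reached.
All 4 are reached.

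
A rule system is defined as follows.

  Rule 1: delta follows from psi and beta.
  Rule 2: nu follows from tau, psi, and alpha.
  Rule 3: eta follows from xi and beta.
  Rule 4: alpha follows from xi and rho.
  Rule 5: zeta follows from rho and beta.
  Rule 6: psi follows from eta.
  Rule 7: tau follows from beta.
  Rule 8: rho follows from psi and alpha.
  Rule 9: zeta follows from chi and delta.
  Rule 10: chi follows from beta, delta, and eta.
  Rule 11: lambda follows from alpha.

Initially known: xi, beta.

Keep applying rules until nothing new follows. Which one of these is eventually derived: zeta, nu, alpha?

xi and beta hold, so eta follows (Rule 3).
eta holds, so psi follows (Rule 6).
psi and beta hold, so delta follows (Rule 1).
From beta, delta, and eta, Rule 10 gives chi.
chi and delta hold, so zeta follows (Rule 9).
alpha would need xi and rho (Rule 4), but rho is never established. nu would need tau, psi, and alpha (Rule 2), but alpha is never established.

zeta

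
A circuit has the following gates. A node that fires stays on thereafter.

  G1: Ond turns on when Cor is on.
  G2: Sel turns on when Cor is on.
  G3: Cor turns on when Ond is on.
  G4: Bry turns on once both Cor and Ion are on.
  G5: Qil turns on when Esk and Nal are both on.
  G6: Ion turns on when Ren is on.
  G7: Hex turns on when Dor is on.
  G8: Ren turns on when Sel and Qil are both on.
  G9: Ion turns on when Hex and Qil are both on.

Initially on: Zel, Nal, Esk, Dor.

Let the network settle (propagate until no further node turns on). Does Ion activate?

G7: Dor on → Hex on.
Esk and Nal are on, so Qil turns on (G5).
Hex and Qil are on, so Ion turns on (G9).

Yes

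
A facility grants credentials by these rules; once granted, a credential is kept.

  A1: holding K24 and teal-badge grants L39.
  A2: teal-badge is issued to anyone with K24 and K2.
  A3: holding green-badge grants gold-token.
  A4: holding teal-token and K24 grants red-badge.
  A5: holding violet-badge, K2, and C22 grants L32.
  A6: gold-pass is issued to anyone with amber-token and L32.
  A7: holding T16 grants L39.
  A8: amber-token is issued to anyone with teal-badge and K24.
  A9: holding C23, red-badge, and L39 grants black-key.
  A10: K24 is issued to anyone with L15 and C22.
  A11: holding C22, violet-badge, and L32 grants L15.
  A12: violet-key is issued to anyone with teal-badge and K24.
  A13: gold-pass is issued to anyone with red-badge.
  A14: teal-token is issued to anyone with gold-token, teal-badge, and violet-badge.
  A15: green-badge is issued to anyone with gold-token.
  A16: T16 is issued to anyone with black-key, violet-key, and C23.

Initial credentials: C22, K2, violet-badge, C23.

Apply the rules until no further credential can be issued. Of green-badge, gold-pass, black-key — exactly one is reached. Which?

Holding violet-badge, K2, and C22 grants L32 (A5).
Holding C22, violet-badge, and L32 grants L15 (A11).
Holding L15 and C22 grants K24 (A10).
Holding K24 and K2 grants teal-badge (A2).
Holding teal-badge and K24 grants amber-token (A8).
Holding amber-token and L32 grants gold-pass (A6).
green-badge would need gold-token (A15), but gold-token is never granted. black-key would need C23, red-badge, and L39 (A9), but red-badge is never granted.

gold-pass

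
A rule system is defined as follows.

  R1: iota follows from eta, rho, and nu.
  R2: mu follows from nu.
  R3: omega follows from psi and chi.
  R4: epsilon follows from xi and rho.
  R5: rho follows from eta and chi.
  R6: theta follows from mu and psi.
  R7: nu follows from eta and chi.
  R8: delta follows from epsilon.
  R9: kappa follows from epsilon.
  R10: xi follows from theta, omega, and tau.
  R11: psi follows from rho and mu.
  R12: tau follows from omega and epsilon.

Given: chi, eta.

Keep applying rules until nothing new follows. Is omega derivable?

From eta and chi, R7 gives nu.
eta and chi hold, so rho follows (R5).
nu holds, so mu follows (R2).
rho and mu hold, so psi follows (R11).
From psi and chi, R3 gives omega.

Yes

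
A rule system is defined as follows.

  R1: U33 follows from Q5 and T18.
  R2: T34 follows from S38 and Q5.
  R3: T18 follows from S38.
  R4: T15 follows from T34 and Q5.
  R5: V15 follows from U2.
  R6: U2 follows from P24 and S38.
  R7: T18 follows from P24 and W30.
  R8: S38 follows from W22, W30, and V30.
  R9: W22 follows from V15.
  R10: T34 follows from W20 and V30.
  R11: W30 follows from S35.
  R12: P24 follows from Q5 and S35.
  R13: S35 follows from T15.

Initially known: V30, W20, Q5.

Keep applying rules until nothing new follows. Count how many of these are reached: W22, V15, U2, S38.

W22 would need V15 (R9), but V15 is never established.
V15 would need U2 (R5), but U2 is never established.
U2 would need P24 and S38 (R6), but S38 is never established.
S38 would need W22, W30, and V30 (R8), but W22 is never established.
None of the 4 are reached.

0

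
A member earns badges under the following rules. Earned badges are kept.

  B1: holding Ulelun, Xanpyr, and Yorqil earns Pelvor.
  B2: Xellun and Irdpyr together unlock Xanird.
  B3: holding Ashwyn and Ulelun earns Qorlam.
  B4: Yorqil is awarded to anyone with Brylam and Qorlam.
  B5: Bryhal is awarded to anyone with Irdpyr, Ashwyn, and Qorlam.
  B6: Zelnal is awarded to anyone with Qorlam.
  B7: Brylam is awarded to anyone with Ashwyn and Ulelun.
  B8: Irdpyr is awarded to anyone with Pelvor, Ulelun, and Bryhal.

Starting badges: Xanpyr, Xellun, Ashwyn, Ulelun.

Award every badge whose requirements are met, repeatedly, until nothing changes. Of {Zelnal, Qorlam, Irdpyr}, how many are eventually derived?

With Ashwyn and Ulelun, Qorlam is earned (B3).
With Qorlam, Zelnal is earned (B6).
Zelnal: reached.
Qorlam: reached.
Irdpyr would need Pelvor, Ulelun, and Bryhal (B8), but Bryhal is never earned.
Reached: Zelnal and Qorlam — 2 of the 3.

2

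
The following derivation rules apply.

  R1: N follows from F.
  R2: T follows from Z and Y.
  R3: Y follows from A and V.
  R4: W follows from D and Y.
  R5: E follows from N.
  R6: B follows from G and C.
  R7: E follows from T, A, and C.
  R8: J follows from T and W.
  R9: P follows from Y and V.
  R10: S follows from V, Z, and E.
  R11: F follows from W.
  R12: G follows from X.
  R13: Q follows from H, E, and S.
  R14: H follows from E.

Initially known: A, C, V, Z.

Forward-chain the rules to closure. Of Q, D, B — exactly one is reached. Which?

Q

From A and V, R3 gives Y.
From Z and Y, R2 gives T.
T, A, and C hold, so E follows (R7).
V, Z, and E hold, so S follows (R10).
E holds, so H follows (R14).
H, E, and S hold, so Q follows (R13).
B would need G and C (R6), but G is never established. No rule produces D, and it is not given.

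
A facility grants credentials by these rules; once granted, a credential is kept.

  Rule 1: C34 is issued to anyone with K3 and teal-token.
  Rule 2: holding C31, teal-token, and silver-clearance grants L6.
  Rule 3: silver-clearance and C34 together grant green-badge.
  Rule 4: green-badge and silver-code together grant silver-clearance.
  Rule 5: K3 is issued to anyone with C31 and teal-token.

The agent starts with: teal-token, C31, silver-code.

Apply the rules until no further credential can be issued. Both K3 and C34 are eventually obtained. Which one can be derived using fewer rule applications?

K3

K3: Holding C31 and teal-token grants K3 (Rule 5). [1 rule application]
C34: Holding C31 and teal-token grants K3 (Rule 5). Holding K3 and teal-token grants C34 (Rule 1). [2 rule applications]
K3 needs fewer.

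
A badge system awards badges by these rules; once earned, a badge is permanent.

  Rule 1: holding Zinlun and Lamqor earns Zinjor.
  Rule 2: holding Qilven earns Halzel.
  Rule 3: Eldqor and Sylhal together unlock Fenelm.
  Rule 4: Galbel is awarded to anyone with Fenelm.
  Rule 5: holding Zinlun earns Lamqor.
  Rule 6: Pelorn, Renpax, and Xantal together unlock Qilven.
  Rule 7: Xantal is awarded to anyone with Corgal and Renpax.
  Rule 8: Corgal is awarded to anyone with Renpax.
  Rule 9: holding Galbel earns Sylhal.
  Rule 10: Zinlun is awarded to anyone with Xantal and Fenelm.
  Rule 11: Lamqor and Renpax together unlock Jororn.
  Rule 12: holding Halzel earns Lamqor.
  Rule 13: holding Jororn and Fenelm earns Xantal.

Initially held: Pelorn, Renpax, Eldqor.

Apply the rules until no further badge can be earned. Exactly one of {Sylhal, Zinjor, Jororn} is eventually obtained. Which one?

With Renpax, Corgal is earned (Rule 8).
With Corgal and Renpax, Xantal is earned (Rule 7).
With Pelorn, Renpax, and Xantal, Qilven is earned (Rule 6).
With Qilven, Halzel is earned (Rule 2).
With Halzel, Lamqor is earned (Rule 12).
With Lamqor and Renpax, Jororn is earned (Rule 11).
Zinjor would need Zinlun and Lamqor (Rule 1), but Zinlun is never earned. Sylhal would need Galbel (Rule 9), but Galbel is never earned.

Jororn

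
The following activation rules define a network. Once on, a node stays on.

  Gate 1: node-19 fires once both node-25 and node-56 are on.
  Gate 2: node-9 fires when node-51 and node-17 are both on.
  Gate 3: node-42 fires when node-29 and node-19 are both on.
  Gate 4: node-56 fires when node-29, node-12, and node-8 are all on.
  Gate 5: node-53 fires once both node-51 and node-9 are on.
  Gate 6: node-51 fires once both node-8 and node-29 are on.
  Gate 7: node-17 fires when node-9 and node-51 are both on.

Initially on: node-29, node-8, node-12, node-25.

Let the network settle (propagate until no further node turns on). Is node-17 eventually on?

node-17 would need node-9 and node-51 (Gate 7), but node-9 never turns on.

No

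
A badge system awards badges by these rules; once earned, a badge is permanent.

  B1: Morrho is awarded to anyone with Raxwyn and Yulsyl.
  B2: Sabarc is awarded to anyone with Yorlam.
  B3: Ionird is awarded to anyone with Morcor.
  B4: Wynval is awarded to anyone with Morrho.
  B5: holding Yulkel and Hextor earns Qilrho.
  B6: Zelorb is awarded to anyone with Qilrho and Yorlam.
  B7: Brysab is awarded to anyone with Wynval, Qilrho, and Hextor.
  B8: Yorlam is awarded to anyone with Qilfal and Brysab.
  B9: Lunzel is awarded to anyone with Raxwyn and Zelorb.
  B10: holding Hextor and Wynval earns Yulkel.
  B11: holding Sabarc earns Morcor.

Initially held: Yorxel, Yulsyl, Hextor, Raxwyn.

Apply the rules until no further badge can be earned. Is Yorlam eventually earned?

Yorlam would need Qilfal and Brysab (B8), but Qilfal is never earned.

No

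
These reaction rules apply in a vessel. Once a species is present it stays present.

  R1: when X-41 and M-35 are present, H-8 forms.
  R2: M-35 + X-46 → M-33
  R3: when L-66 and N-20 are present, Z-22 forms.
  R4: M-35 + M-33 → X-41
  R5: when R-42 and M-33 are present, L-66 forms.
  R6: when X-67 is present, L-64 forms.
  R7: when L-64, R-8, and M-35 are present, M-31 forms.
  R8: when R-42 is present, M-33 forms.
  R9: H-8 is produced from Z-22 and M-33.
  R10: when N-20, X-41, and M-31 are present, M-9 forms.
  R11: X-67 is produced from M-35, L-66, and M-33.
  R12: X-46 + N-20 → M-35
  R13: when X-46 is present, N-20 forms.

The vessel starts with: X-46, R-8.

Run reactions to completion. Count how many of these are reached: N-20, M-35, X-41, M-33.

4

X-46 present → N-20 forms (R13).
X-46 and N-20 present → M-35 forms (R12).
M-35 and X-46 present → M-33 forms (R2).
M-35 and M-33 present → X-41 forms (R4).
N-20: reached.
M-35: reached.
X-41: reached.
M-33: reached.
All 4 are reached.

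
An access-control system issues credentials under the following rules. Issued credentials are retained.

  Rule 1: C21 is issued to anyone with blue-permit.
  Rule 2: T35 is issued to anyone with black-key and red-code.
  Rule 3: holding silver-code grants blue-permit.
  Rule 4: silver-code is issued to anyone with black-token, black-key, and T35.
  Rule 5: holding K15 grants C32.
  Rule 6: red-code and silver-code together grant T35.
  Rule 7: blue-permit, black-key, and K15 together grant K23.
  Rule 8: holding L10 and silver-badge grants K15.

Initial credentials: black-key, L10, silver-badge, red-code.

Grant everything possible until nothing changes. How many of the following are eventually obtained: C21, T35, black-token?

1

Holding black-key and red-code grants T35 (Rule 2).
C21 would need blue-permit (Rule 1), but blue-permit is never granted.
T35: reached.
No rule produces black-token, and it is not given.
Reached: T35 — 1 of the 3.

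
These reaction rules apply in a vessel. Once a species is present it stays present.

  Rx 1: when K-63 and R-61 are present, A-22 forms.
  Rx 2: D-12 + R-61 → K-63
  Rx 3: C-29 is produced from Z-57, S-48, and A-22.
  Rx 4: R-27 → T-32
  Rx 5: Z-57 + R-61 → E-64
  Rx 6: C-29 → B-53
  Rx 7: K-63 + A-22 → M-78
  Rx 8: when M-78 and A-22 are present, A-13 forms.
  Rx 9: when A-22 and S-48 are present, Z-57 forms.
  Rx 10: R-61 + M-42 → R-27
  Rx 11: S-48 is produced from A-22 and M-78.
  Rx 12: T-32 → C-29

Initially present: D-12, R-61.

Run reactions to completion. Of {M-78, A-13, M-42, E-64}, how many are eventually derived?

D-12 and R-61 present → K-63 forms (Rx 2).
K-63 and R-61 present → A-22 forms (Rx 1).
K-63 and A-22 present → M-78 forms (Rx 7).
A-22 and M-78 present → S-48 forms (Rx 11).
M-78 and A-22 present → A-13 forms (Rx 8).
A-22 and S-48 present → Z-57 forms (Rx 9).
Z-57 and R-61 present → E-64 forms (Rx 5).
M-78: reached.
A-13: reached.
No rule produces M-42, and it is not given.
E-64: reached.
Reached: M-78, A-13, and E-64 — 3 of the 4.

3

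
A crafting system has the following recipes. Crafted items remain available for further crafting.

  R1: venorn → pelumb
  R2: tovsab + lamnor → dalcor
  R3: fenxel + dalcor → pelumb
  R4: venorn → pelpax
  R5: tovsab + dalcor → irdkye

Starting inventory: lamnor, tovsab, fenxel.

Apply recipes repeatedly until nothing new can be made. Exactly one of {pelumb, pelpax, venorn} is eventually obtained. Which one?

tovsab + lamnor → dalcor (R2).
fenxel + dalcor → pelumb (R3).
pelpax would need venorn (R4), but venorn is never obtained. No rule produces venorn, and it is not given.

pelumb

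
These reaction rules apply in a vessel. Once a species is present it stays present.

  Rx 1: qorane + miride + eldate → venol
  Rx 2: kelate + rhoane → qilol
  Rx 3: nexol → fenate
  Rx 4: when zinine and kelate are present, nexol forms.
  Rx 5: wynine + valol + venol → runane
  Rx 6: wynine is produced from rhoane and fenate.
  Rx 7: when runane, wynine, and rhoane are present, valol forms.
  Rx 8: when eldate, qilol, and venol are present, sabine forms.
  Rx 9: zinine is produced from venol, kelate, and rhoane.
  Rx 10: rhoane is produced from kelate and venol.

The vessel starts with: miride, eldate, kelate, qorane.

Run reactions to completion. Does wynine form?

qorane, miride, and eldate present → venol forms (Rx 1).
kelate and venol present → rhoane forms (Rx 10).
venol, kelate, and rhoane present → zinine forms (Rx 9).
zinine and kelate present → nexol forms (Rx 4).
nexol present → fenate forms (Rx 3).
rhoane and fenate present → wynine forms (Rx 6).

Yes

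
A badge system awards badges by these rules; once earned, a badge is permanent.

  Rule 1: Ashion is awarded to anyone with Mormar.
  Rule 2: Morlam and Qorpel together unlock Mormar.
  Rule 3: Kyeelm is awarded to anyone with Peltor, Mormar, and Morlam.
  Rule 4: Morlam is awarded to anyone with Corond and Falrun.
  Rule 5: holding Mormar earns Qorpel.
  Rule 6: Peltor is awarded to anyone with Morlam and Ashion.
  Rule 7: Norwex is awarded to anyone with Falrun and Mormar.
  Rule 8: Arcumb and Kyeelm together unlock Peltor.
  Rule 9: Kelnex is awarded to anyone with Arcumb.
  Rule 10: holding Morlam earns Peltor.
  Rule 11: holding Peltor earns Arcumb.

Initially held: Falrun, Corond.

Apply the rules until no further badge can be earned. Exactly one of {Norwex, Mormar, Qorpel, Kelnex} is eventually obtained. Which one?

Kelnex

With Corond and Falrun, Morlam is earned (Rule 4).
With Morlam, Peltor is earned (Rule 10).
With Peltor, Arcumb is earned (Rule 11).
With Arcumb, Kelnex is earned (Rule 9).
Qorpel would need Mormar (Rule 5), but Mormar is never earned. Norwex would need Falrun and Mormar (Rule 7), but Mormar is never earned. Mormar would need Morlam and Qorpel (Rule 2), but Qorpel is never earned.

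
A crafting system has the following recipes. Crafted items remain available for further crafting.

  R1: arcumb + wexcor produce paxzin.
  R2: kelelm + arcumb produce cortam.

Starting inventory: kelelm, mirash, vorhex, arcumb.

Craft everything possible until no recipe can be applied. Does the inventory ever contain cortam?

Using R2, kelelm and arcumb make cortam.

Yes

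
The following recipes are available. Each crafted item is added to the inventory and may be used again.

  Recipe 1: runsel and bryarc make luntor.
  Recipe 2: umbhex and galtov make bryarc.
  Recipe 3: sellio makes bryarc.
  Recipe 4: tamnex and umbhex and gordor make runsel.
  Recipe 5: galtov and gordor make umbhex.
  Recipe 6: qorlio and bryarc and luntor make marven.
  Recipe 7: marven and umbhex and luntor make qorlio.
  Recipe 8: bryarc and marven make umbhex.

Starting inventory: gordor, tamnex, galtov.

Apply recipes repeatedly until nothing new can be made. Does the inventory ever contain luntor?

galtov and gordor → umbhex (Recipe 5).
Using Recipe 4, tamnex, umbhex, and gordor make runsel.
Using Recipe 2, umbhex and galtov make bryarc.
Using Recipe 1, runsel and bryarc make luntor.

Yes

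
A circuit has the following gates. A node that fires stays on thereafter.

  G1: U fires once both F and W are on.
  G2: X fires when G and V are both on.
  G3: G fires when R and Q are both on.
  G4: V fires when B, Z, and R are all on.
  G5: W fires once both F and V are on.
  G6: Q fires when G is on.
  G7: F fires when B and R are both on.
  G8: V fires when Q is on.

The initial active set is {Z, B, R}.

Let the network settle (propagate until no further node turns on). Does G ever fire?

G would need R and Q (G3), but Q never turns on.

No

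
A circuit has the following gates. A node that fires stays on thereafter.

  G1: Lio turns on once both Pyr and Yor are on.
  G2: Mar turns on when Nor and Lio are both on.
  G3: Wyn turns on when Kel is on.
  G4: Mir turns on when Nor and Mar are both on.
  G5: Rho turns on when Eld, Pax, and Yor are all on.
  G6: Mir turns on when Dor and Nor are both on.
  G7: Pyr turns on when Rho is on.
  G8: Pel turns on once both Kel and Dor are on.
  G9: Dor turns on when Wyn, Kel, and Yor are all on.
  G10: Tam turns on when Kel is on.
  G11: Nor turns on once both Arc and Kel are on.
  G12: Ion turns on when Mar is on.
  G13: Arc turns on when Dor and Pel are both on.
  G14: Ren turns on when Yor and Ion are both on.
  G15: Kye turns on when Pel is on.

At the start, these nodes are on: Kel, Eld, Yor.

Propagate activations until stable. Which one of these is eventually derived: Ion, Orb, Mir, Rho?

Kel is on, so Wyn turns on (G3).
Wyn, Kel, and Yor are on, so Dor turns on (G9).
Kel and Dor are on, so Pel turns on (G8).
G13: Dor and Pel on → Arc on.
G11: Arc and Kel on → Nor on.
G6: Dor and Nor on → Mir on.
Rho would need Eld, Pax, and Yor (G5), but Pax never turns on. Ion would need Mar (G12), but Mar never turns on. No rule produces Orb, and it is not given.

Mir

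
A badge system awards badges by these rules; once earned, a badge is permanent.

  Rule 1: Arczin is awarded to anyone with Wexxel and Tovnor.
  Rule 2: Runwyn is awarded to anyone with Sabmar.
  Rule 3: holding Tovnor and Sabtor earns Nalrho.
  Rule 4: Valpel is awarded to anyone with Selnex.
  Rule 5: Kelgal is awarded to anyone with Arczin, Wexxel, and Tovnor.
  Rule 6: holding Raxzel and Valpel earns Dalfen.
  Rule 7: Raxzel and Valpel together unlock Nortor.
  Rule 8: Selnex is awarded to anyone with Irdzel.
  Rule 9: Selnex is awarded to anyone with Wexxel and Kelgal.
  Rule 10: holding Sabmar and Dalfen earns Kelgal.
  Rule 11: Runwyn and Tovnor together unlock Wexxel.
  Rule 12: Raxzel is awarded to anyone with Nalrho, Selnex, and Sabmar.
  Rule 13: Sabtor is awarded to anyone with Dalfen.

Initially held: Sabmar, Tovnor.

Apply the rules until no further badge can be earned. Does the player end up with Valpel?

Yes

With Sabmar, Runwyn is earned (Rule 2).
With Runwyn and Tovnor, Wexxel is earned (Rule 11).
With Wexxel and Tovnor, Arczin is earned (Rule 1).
With Arczin, Wexxel, and Tovnor, Kelgal is earned (Rule 5).
With Wexxel and Kelgal, Selnex is earned (Rule 9).
With Selnex, Valpel is earned (Rule 4).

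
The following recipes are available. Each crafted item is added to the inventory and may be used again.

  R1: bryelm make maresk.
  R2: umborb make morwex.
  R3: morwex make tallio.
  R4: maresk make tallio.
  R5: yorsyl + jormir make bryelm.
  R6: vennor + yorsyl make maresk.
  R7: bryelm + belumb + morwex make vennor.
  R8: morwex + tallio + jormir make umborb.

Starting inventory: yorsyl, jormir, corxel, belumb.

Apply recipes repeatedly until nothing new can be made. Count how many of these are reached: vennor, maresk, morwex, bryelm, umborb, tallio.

yorsyl + jormir → bryelm (R5).
bryelm → maresk (R1).
maresk → tallio (R4).
vennor would need bryelm, belumb, and morwex (R7), but morwex is never obtained.
maresk: reached.
morwex would need umborb (R2), but umborb is never obtained.
bryelm: reached.
umborb would need morwex, tallio, and jormir (R8), but morwex is never obtained.
tallio: reached.
Reached: maresk, bryelm, and tallio — 3 of the 6.

3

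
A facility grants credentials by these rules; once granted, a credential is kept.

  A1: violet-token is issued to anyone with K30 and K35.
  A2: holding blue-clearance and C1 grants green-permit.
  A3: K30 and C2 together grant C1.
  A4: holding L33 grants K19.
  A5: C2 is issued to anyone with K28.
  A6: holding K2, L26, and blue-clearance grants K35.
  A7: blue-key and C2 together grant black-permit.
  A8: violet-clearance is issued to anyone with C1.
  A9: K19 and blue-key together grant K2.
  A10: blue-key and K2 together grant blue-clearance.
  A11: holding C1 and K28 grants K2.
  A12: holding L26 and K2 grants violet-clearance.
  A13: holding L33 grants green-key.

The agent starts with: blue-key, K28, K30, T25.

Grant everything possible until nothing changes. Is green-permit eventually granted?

Holding K28 grants C2 (A5).
Holding K30 and C2 grants C1 (A3).
Holding C1 and K28 grants K2 (A11).
Holding blue-key and K2 grants blue-clearance (A10).
Holding blue-clearance and C1 grants green-permit (A2).

Yes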